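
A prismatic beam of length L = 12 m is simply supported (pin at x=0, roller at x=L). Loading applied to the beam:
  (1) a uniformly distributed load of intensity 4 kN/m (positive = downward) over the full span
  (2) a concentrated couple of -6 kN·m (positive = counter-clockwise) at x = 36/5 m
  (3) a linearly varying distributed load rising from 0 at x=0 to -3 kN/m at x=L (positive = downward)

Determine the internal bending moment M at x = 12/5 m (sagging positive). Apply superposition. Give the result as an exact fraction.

Load 1 — uniform load w=4 kN/m over full span:
  M_1 = wx(L-x)/2 = 4·(12/5)·(12-(12/5))/2 = 1152/25 kN·m
Load 2 — applied couple M₀=-6 kN·m at a=36/5 m (b=L-a=24/5):
  M_2 = M₀x/L  [x≤a] = (-6)·(12/5)/12 = -6/5 kN·m
Load 3 — triangular load w₀=-3 kN/m (0→w₀ over full span):
  M_3 = w₀Lx/6 - w₀x³/(6L) = (-3)·12·(12/5)/6 - (-3)·(12/5)³/(6·12) = -1728/125 kN·m
Superposition: M = Σ M_i = 3882/125 kN·m ≈ 31.056000 kN·m

M(12/5) = 3882/125 kN·m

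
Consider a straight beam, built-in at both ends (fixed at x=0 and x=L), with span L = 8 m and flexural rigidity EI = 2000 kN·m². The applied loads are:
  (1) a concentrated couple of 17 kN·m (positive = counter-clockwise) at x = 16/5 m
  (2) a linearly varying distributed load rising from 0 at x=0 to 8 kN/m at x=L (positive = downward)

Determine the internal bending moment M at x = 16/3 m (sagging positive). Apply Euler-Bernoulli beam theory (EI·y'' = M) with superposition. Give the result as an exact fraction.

Load 1 — applied couple M₀=17 kN·m at a=16/5 m (b=L-a=24/5):
  M_1 = R_Ax - M_A - M₀  [x>a] with R_A=153/50, M_A=51/25 = (153/50)·(16/3) - (51/25) - 17 = -68/25 kN·m
Load 2 — triangular load w₀=8 kN/m (0→w₀ over full span):
  M_2 = 3w₀Lx/20 - w₀L²/30 - w₀x³/(6L) = 3·8·8·(16/3)/20 - 8·8²/30 - 8·(16/3)³/(6·8) = 3584/405 kN·m
Superposition: M = Σ M_i = 12412/2025 kN·m ≈ 6.129383 kN·m

M(16/3) = 12412/2025 kN·m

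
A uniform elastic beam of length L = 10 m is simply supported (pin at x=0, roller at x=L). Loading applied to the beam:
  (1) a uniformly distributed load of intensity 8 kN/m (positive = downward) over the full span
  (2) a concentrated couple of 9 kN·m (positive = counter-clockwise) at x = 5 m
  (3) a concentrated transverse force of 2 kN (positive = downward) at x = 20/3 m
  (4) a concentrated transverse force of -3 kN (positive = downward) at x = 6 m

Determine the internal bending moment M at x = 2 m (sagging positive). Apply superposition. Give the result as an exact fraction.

Load 1 — uniform load w=8 kN/m over full span:
  M_1 = wx(L-x)/2 = 8·2·(10-2)/2 = 64 kN·m
Load 2 — applied couple M₀=9 kN·m at a=5 m (b=L-a=5):
  M_2 = M₀x/L  [x≤a] = 9·2/10 = 9/5 kN·m
Load 3 — point force P=2 kN at a=20/3 m (b=L-a=10/3):
  M_3 = Pbx/L  [x≤a] = 2·(10/3)·2/10 = 4/3 kN·m
Load 4 — point force P=-3 kN at a=6 m (b=L-a=4):
  M_4 = Pbx/L  [x≤a] = (-3)·4·2/10 = -12/5 kN·m
Superposition: M = Σ M_i = 971/15 kN·m ≈ 64.733333 kN·m

M(2) = 971/15 kN·m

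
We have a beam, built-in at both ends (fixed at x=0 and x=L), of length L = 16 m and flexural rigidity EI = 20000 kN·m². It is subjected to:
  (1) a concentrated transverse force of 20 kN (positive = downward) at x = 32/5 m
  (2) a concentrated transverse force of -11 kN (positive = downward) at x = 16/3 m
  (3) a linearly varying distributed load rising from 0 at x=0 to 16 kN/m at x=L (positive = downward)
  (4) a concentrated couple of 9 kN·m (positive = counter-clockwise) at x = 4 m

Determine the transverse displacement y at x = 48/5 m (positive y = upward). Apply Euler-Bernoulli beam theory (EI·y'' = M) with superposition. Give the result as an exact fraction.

Load 1 — point force P=20 kN at a=32/5 m (b=L-a=48/5):
  y_1 = -Pa²(L-x)²(3bL-(3b+a)(L-x))/(6L³EI)  [x>a] = -20·(32/5)²·(16-(48/5))²·(3·(48/5)·16-(3·(48/5)+(32/5))·(16-(48/5)))/(6·16³·20000) = -94208/5859375 m
Load 2 — point force P=-11 kN at a=16/3 m (b=L-a=32/3):
  y_2 = -Pa²(L-x)²(3bL-(3b+a)(L-x))/(6L³EI)  [x>a] = -(-11)·(16/3)²·(16-(48/5))²·(3·(32/3)·16-(3·(32/3)+(16/3))·(16-(48/5)))/(6·16³·20000) = 45056/6328125 m
Load 3 — triangular load w₀=16 kN/m (0→w₀ over full span):
  y_3 = -w₀x²(L-x)²(x+2L)/(120LEI) = -16·(48/5)²·(16-(48/5))²·((48/5)+2·16)/(120·16·20000) = -638976/9765625 m
Load 4 — applied couple M₀=9 kN·m at a=4 m (b=L-a=12):
  y_4 = (R_Ax³/6 - M_Ax²/2 - M₀(x-a)²/2)/EI  [x>a] with R_A=81/128, M_A=-27/16 = ((81/128)·(48/5)³/6 - (-27/16)·(48/5)²/2 - 9·((48/5)-4)²/2)/20000 = 117/78125 m
Superposition: y = Σ y_i = -57658511/791015625 m ≈ -0.072892 m

y(48/5) = -57658511/791015625 m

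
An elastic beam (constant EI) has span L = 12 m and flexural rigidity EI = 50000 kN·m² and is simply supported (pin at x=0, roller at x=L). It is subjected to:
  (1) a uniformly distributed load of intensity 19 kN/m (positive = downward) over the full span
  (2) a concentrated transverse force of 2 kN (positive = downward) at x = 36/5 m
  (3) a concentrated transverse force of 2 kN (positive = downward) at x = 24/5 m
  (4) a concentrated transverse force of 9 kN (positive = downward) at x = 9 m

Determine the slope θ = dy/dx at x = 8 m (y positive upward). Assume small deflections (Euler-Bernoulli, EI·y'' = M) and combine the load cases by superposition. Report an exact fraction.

Load 1 — uniform load w=19 kN/m over full span:
  θ_1 = -w(L³-6Lx²+4x³)/(24EI) = -19·(12³-6·12·8²+4·8³)/(24·50000) = 247/18750 rad
Load 2 — point force P=2 kN at a=36/5 m (b=L-a=24/5):
  θ_2 = -Pa(2L²-6Lx+3x²+a²)/(6LEI)  [x>a] = -2·(36/5)·(2·12²-6·12·8+3·8²+(36/5)²)/(6·12·50000) = 69/390625 rad
Load 3 — point force P=2 kN at a=24/5 m (b=L-a=36/5):
  θ_3 = -Pa(2L²-6Lx+3x²+a²)/(6LEI)  [x>a] = -2·(24/5)·(2·12²-6·12·8+3·8²+(24/5)²)/(6·12·50000) = 76/390625 rad
Load 4 — point force P=9 kN at a=9 m (b=L-a=3):
  θ_4 = -Pb(L²-b²-3x²)/(6LEI)  [x≤a] = -9·3·(12²-3²-3·8²)/(6·12·50000) = 171/400000 rad
Superposition: θ = Σ θ_i = 419161/30000000 rad ≈ 0.013972 rad

θ(8) = 419161/30000000 rad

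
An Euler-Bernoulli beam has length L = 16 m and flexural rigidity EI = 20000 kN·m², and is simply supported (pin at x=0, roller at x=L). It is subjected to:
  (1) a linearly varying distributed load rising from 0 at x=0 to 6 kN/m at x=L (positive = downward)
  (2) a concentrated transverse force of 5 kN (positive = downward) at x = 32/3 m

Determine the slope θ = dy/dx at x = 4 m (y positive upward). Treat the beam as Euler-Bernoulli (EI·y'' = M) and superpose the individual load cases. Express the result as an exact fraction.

Load 1 — triangular load w₀=6 kN/m (0→w₀ over full span):
  θ_1 = -w₀(7L⁴-30L²x²+15x⁴)/(360LEI) = -6·(7·16⁴-30·16²·4²+15·4⁴)/(360·16·20000) = -1327/75000 rad
Load 2 — point force P=5 kN at a=32/3 m (b=L-a=16/3):
  θ_2 = -Pb(L²-b²-3x²)/(6LEI)  [x≤a] = -5·(16/3)·(16²-(16/3)²-3·4²)/(6·16·20000) = -101/40500 rad
Superposition: θ = Σ θ_i = -40879/2025000 rad ≈ -0.020187 rad

θ(4) = -40879/2025000 rad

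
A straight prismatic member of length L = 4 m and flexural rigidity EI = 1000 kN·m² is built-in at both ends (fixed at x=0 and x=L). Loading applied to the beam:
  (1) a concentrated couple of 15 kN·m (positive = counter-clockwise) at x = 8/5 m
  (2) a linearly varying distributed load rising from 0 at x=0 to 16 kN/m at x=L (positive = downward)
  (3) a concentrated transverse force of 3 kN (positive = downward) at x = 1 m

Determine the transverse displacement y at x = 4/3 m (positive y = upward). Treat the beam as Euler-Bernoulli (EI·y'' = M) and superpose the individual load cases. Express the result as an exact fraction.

y(4/3) = -7141/1822500 m

Load 1 — applied couple M₀=15 kN·m at a=8/5 m (b=L-a=12/5):
  y_1 = (R_Ax³/6 - M_Ax²/2)/EI  [x≤a] with R_A=27/5, M_A=9/5 = ((27/5)·(4/3)³/6 - (9/5)·(4/3)²/2)/1000 = 1/1875 m
Load 2 — triangular load w₀=16 kN/m (0→w₀ over full span):
  y_2 = -w₀x²(L-x)²(x+2L)/(120LEI) = -16·(4/3)²·(4-(4/3))²·((4/3)+2·4)/(120·4·1000) = -1792/455625 m
Load 3 — point force P=3 kN at a=1 m (b=L-a=3):
  y_3 = -Pa²(L-x)²(3bL-(3b+a)(L-x))/(6L³EI)  [x>a] = -3·1²·(4-(4/3))²·(3·3·4-(3·3+1)·(4-(4/3)))/(6·4³·1000) = -7/13500 m
Superposition: y = Σ y_i = -7141/1822500 m ≈ -0.003918 m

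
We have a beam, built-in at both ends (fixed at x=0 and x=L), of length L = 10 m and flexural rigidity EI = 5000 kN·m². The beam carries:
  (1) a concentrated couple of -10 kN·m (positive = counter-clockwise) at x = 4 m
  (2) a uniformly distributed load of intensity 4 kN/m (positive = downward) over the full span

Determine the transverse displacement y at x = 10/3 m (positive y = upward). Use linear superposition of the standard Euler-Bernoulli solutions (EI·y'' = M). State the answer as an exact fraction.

Load 1 — applied couple M₀=-10 kN·m at a=4 m (b=L-a=6):
  y_1 = (R_Ax³/6 - M_Ax²/2)/EI  [x≤a] with R_A=-36/25, M_A=-6/5 = ((-36/25)·(10/3)³/6 - (-6/5)·(10/3)²/2)/5000 = -1/2250 m
Load 2 — uniform load w=4 kN/m over full span:
  y_2 = -wx²(L-x)²/(24EI) = -4·(10/3)²·(10-(10/3))²/(24·5000) = -4/243 m
Superposition: y = Σ y_i = -1027/60750 m ≈ -0.016905 m

y(10/3) = -1027/60750 m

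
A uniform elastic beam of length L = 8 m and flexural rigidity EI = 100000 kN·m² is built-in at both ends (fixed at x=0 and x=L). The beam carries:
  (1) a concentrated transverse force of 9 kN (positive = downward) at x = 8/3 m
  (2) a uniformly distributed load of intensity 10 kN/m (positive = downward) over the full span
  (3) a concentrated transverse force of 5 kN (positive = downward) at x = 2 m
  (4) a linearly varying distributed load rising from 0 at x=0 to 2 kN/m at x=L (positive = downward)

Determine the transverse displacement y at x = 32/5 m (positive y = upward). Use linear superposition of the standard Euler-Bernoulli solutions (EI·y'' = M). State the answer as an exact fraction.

y(32/5) = -1957657/3515625000 m

Load 1 — point force P=9 kN at a=8/3 m (b=L-a=16/3):
  y_1 = -Pa²(L-x)²(3bL-(3b+a)(L-x))/(6L³EI)  [x>a] = -9·(8/3)²·(8-(32/5))²·(3·(16/3)·8-(3·(16/3)+(8/3))·(8-(32/5)))/(6·8³·100000) = -184/3515625 m
Load 2 — uniform load w=10 kN/m over full span:
  y_2 = -wx²(L-x)²/(24EI) = -10·(32/5)²·(8-(32/5))²/(24·100000) = -512/1171875 m
Load 3 — point force P=5 kN at a=2 m (b=L-a=6):
  y_3 = -Pa²(L-x)²(3bL-(3b+a)(L-x))/(6L³EI)  [x>a] = -5·2²·(8-(32/5))²·(3·6·8-(3·6+2)·(8-(32/5)))/(6·8³·100000) = -7/375000 m
Load 4 — triangular load w₀=2 kN/m (0→w₀ over full span):
  y_4 = -w₀x²(L-x)²(x+2L)/(120LEI) = -2·(32/5)²·(8-(32/5))²·((32/5)+2·8)/(120·8·100000) = -7168/146484375 m
Superposition: y = Σ y_i = -1957657/3515625000 m ≈ -0.000557 m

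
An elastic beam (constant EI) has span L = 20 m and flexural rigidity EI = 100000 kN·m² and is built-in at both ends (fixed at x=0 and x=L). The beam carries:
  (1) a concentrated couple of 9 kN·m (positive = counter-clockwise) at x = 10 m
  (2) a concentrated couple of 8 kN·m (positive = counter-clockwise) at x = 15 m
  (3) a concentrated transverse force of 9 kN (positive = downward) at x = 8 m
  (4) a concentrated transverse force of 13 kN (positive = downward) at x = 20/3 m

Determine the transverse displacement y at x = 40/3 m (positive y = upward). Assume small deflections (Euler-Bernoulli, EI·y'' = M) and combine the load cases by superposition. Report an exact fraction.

y(40/3) = -565207/109350000 m

Load 1 — applied couple M₀=9 kN·m at a=10 m (b=L-a=10):
  y_1 = (R_Ax³/6 - M_Ax²/2 - M₀(x-a)²/2)/EI  [x>a] with R_A=27/40, M_A=9/4 = ((27/40)·(40/3)³/6 - (9/4)·(40/3)²/2 - 9·((40/3)-10)²/2)/100000 = 1/6000 m
Load 2 — applied couple M₀=8 kN·m at a=15 m (b=L-a=5):
  y_2 = (R_Ax³/6 - M_Ax²/2)/EI  [x≤a] with R_A=9/20, M_A=5/2 = ((9/20)·(40/3)³/6 - (5/2)·(40/3)²/2)/100000 = -1/2250 m
Load 3 — point force P=9 kN at a=8 m (b=L-a=12):
  y_3 = -Pa²(L-x)²(3bL-(3b+a)(L-x))/(6L³EI)  [x>a] = -9·8²·(20-(40/3))²·(3·12·20-(3·12+8)·(20-(40/3)))/(6·20³·100000) = -64/28125 m
Load 4 — point force P=13 kN at a=20/3 m (b=L-a=40/3):
  y_4 = -Pa²(L-x)²(3bL-(3b+a)(L-x))/(6L³EI)  [x>a] = -13·(20/3)²·(20-(40/3))²·(3·(40/3)·20-(3·(40/3)+(20/3))·(20-(40/3)))/(6·20³·100000) = -143/54675 m
Superposition: y = Σ y_i = -565207/109350000 m ≈ -0.005169 m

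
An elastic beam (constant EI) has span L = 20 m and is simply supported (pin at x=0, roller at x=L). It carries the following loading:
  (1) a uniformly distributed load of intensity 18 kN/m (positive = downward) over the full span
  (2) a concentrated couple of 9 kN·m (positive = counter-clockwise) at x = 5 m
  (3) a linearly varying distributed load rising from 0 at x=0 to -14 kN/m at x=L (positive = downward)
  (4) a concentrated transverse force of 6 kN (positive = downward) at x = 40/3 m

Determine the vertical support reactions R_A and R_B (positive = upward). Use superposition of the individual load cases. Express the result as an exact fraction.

R_A = 8147/60 kN, R_B = 5413/60 kN

Load 1 — uniform load w=18 kN/m over full span:
  R_A = wL/2 = 18·20/2 = 180 kN
  R_B = wL/2 = 18·20/2 = 180 kN
Load 2 — applied couple M₀=9 kN·m at a=5 m (b=L-a=15):
  R_A = M₀/L = 9/20 kN
  R_B = -M₀/L = -9/20 kN
Load 3 — triangular load w₀=-14 kN/m (0→w₀ over full span):
  R_A = w₀L/6 = (-14)·20/6 = -140/3 kN
  R_B = w₀L/3 = (-14)·20/3 = -280/3 kN
Load 4 — point force P=6 kN at a=40/3 m (b=L-a=20/3):
  R_A = Pb/L = 6·(20/3)/20 = 2 kN
  R_B = Pa/L = 6·(40/3)/20 = 4 kN
Superposition: R_A = 8147/60 kN, R_B = 5413/60 kN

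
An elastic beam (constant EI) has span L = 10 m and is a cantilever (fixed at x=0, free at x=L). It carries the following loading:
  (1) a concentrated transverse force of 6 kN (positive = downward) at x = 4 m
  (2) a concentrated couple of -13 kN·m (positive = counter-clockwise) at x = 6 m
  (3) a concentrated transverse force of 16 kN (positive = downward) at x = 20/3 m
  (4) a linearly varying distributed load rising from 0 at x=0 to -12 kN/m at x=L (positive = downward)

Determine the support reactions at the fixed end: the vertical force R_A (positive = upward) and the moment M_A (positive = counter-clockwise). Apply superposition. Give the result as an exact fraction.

R_A = -38 kN, M_A = -769/3 kN·m

Load 1 — point force P=6 kN at a=4 m (b=L-a=6):
  R_A = P = 6 kN
  M_A = Pa = 6·4 = 24 kN·m
Load 2 — applied couple M₀=-13 kN·m at a=6 m (b=L-a=4):
  R_A = 0 kN
  M_A = -M₀ = -(-13) = 13 kN·m
Load 3 — point force P=16 kN at a=20/3 m (b=L-a=10/3):
  R_A = P = 16 kN
  M_A = Pa = 16·(20/3) = 320/3 kN·m
Load 4 — triangular load w₀=-12 kN/m (0→w₀ over full span):
  R_A = w₀L/2 = (-12)·10/2 = -60 kN
  M_A = w₀L²/3 = (-12)·10²/3 = -400 kN·m
Superposition: R_A = -38 kN, M_A = -769/3 kN·m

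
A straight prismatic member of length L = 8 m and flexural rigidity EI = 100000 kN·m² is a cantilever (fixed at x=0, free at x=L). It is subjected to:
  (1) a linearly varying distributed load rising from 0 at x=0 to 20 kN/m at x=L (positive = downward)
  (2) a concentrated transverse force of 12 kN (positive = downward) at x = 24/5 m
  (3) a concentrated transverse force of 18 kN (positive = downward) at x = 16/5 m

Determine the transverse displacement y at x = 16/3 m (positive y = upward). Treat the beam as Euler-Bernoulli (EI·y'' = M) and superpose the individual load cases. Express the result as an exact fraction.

y(16/3) = -14365408/284765625 m

Load 1 — triangular load w₀=20 kN/m (0→w₀ over full span):
  y_1 = (w₀Lx³/12-w₀L²x²/6-w₀x⁵/(120L))/EI = (20·8·(16/3)³/12-20·8²·(16/3)²/6-20·(16/3)⁵/(120·8))/100000 = -94208/2278125 m
Load 2 — point force P=12 kN at a=24/5 m (b=L-a=16/5):
  y_2 = -Pa²(3x-a)/(6EI)  [x>a] = -12·(24/5)²·(3·(16/3)-(24/5))/(6·100000) = -2016/390625 m
Load 3 — point force P=18 kN at a=16/5 m (b=L-a=24/5):
  y_3 = -Pa²(3x-a)/(6EI)  [x>a] = -18·(16/5)²·(3·(16/3)-(16/5))/(6·100000) = -1536/390625 m
Superposition: y = Σ y_i = -14365408/284765625 m ≈ -0.050446 m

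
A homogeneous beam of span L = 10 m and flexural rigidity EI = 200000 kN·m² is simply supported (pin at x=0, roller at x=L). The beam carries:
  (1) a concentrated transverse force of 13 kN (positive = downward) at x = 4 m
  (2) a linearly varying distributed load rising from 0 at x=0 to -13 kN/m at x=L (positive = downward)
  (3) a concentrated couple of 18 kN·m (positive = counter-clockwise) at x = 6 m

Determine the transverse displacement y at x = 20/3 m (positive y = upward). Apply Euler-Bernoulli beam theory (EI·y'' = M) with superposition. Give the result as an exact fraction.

Load 1 — point force P=13 kN at a=4 m (b=L-a=6):
  y_1 = -Pa(L-x)(2Lx-a²-x²)/(6LEI)  [x>a] = -13·4·(10-(20/3))·(2·10·(20/3)-4²-(20/3)²)/(6·10·200000) = -533/506250 m
Load 2 — triangular load w₀=-13 kN/m (0→w₀ over full span):
  y_2 = -w₀x(7L⁴-10L²x²+3x⁴)/(360LEI) = -(-13)·(20/3)·(7·10⁴-10·10²·(20/3)²+3·(20/3)⁴)/(360·10·200000) = 221/58320 m
Load 3 — applied couple M₀=18 kN·m at a=6 m (b=L-a=4):
  y_3 = (M₀x³/(6L)-M₀(x-a)²/2+C₁x)/EI  [x>a] with C₁=M₀(3b²-L²)/(6L)=-78/5 = (18·(20/3)³/(6·10)-18·((20/3)-6)²/2+(-78/5)·(20/3))/200000 = -43/450000 m
Superposition: y = Σ y_i = 48133/18225000 m ≈ 0.002641 m

y(20/3) = 48133/18225000 m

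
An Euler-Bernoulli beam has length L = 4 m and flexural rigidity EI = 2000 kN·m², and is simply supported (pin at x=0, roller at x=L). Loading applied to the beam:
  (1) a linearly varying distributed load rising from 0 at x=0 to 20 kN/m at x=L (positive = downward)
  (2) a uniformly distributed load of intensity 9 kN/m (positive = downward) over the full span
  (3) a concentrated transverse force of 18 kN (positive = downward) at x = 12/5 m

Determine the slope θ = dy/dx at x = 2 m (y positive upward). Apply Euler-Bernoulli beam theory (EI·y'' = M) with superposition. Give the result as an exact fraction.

θ(2) = -1847/1125000 rad

Load 1 — triangular load w₀=20 kN/m (0→w₀ over full span):
  θ_1 = -w₀(7L⁴-30L²x²+15x⁴)/(360LEI) = -20·(7·4⁴-30·4²·2²+15·2⁴)/(360·4·2000) = -7/9000 rad
Load 2 — uniform load w=9 kN/m over full span:
  θ_2 = -w(L³-6Lx²+4x³)/(24EI) = -9·(4³-6·4·2²+4·2³)/(24·2000) = 0 rad
Load 3 — point force P=18 kN at a=12/5 m (b=L-a=8/5):
  θ_3 = -Pb(L²-b²-3x²)/(6LEI)  [x≤a] = -18·(8/5)·(4²-(8/5)²-3·2²)/(6·4·2000) = -27/31250 rad
Superposition: θ = Σ θ_i = -1847/1125000 rad ≈ -0.001642 rad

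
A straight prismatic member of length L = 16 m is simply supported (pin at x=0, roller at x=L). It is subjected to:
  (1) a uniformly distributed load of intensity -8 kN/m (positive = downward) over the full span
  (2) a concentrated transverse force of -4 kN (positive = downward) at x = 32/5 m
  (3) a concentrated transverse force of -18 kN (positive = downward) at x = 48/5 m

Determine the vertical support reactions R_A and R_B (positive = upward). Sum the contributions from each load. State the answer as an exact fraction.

Load 1 — uniform load w=-8 kN/m over full span:
  R_A = wL/2 = (-8)·16/2 = -64 kN
  R_B = wL/2 = (-8)·16/2 = -64 kN
Load 2 — point force P=-4 kN at a=32/5 m (b=L-a=48/5):
  R_A = Pb/L = (-4)·(48/5)/16 = -12/5 kN
  R_B = Pa/L = (-4)·(32/5)/16 = -8/5 kN
Load 3 — point force P=-18 kN at a=48/5 m (b=L-a=32/5):
  R_A = Pb/L = (-18)·(32/5)/16 = -36/5 kN
  R_B = Pa/L = (-18)·(48/5)/16 = -54/5 kN
Superposition: R_A = -368/5 kN, R_B = -382/5 kN

R_A = -368/5 kN, R_B = -382/5 kN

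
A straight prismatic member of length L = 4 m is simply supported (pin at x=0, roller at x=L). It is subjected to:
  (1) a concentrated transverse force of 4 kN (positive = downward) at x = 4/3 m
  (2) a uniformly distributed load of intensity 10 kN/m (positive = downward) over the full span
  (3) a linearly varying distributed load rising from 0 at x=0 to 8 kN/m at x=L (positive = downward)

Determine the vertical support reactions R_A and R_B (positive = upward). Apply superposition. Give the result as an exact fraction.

R_A = 28 kN, R_B = 32 kN

Load 1 — point force P=4 kN at a=4/3 m (b=L-a=8/3):
  R_A = Pb/L = 4·(8/3)/4 = 8/3 kN
  R_B = Pa/L = 4·(4/3)/4 = 4/3 kN
Load 2 — uniform load w=10 kN/m over full span:
  R_A = wL/2 = 10·4/2 = 20 kN
  R_B = wL/2 = 10·4/2 = 20 kN
Load 3 — triangular load w₀=8 kN/m (0→w₀ over full span):
  R_A = w₀L/6 = 8·4/6 = 16/3 kN
  R_B = w₀L/3 = 8·4/3 = 32/3 kN
Superposition: R_A = 28 kN, R_B = 32 kN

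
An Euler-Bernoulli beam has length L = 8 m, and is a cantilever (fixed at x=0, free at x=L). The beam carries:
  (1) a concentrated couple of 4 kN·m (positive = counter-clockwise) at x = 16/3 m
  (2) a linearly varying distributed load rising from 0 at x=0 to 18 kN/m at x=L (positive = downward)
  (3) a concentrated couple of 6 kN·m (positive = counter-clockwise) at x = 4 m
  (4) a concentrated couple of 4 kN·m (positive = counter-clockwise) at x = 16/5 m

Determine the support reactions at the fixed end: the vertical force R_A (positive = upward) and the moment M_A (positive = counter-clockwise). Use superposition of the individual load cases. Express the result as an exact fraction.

Load 1 — applied couple M₀=4 kN·m at a=16/3 m (b=L-a=8/3):
  R_A = 0 kN
  M_A = -M₀ = -4 kN·m
Load 2 — triangular load w₀=18 kN/m (0→w₀ over full span):
  R_A = w₀L/2 = 18·8/2 = 72 kN
  M_A = w₀L²/3 = 18·8²/3 = 384 kN·m
Load 3 — applied couple M₀=6 kN·m at a=4 m (b=L-a=4):
  R_A = 0 kN
  M_A = -M₀ = -6 kN·m
Load 4 — applied couple M₀=4 kN·m at a=16/5 m (b=L-a=24/5):
  R_A = 0 kN
  M_A = -M₀ = -4 kN·m
Superposition: R_A = 72 kN, M_A = 370 kN·m

R_A = 72 kN, M_A = 370 kN·m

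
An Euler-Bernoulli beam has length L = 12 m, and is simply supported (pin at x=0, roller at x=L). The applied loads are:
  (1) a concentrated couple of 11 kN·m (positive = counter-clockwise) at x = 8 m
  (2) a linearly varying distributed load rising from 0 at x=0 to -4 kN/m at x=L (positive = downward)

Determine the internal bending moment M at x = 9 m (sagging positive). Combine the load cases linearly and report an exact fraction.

M(9) = -137/4 kN·m

Load 1 — applied couple M₀=11 kN·m at a=8 m (b=L-a=4):
  M_1 = M₀x/L - M₀  [x>a] = 11·9/12 - 11 = -11/4 kN·m
Load 2 — triangular load w₀=-4 kN/m (0→w₀ over full span):
  M_2 = w₀Lx/6 - w₀x³/(6L) = (-4)·12·9/6 - (-4)·9³/(6·12) = -63/2 kN·m
Superposition: M = Σ M_i = -137/4 kN·m ≈ -34.250000 kN·m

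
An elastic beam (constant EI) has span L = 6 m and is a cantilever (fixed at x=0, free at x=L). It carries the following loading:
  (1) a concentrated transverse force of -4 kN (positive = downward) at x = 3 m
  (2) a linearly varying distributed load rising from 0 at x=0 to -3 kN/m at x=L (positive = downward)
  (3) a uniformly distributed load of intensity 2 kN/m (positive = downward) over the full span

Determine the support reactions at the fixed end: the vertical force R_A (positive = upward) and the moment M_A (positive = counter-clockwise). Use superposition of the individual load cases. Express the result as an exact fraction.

R_A = -1 kN, M_A = -12 kN·m

Load 1 — point force P=-4 kN at a=3 m (b=L-a=3):
  R_A = P = (-4) = -4 kN
  M_A = Pa = (-4)·3 = -12 kN·m
Load 2 — triangular load w₀=-3 kN/m (0→w₀ over full span):
  R_A = w₀L/2 = (-3)·6/2 = -9 kN
  M_A = w₀L²/3 = (-3)·6²/3 = -36 kN·m
Load 3 — uniform load w=2 kN/m over full span:
  R_A = wL = 2·6 = 12 kN
  M_A = wL²/2 = 2·6²/2 = 36 kN·m
Superposition: R_A = -1 kN, M_A = -12 kN·m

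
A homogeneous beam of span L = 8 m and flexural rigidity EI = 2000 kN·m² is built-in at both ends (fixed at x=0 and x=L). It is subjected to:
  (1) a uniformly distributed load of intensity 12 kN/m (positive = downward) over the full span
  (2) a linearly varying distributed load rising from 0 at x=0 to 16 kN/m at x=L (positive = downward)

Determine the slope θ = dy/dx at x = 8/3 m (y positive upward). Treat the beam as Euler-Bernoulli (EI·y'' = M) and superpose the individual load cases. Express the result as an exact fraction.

θ(8/3) = -4928/151875 rad

Load 1 — uniform load w=12 kN/m over full span:
  θ_1 = -wx(L-x)(L-2x)/(12EI) = -12·(8/3)·(8-(8/3))·(8-2·(8/3))/(12·2000) = -64/3375 rad
Load 2 — triangular load w₀=16 kN/m (0→w₀ over full span):
  θ_2 = -w₀(2x(L-x)(L-2x)(x+2L)+x²(L-x)²)/(120LEI) = -16·(2·(8/3)·(8-(8/3))·(8-2·(8/3))·((8/3)+2·8)+(8/3)²·(8-(8/3))²)/(120·8·2000) = -2048/151875 rad
Superposition: θ = Σ θ_i = -4928/151875 rad ≈ -0.032448 rad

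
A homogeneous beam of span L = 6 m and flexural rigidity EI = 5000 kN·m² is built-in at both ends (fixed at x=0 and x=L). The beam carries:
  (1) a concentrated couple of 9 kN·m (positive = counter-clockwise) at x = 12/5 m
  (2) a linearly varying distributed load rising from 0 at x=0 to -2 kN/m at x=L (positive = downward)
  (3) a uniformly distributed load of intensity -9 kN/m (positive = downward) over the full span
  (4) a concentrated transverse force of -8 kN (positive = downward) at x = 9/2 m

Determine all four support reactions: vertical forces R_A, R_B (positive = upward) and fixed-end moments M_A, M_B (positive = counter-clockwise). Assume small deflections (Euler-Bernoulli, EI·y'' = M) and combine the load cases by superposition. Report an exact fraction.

R_A = -2789/100 kN, M_A = -3057/100 kN·m, R_B = -4011/100 kN, M_B = 4023/100 kN·m

Load 1 — applied couple M₀=9 kN·m at a=12/5 m (b=L-a=18/5):
  R_A = 6M₀ab/L³ = 6·9·(12/5)·(18/5)/6³ = 54/25 kN
  M_A = M₀b(2a-b)/L² = 9·(18/5)·(2·(12/5)-(18/5))/6² = 27/25 kN·m
  R_B = -6M₀ab/L³ = -6·9·(12/5)·(18/5)/6³ = -54/25 kN
  M_B = M₀a(2b-a)/L² = 9·(12/5)·(2·(18/5)-(12/5))/6² = 72/25 kN·m
Load 2 — triangular load w₀=-2 kN/m (0→w₀ over full span):
  R_A = 3w₀L/20 = 3·(-2)·6/20 = -9/5 kN
  M_A = w₀L²/30 = (-2)·6²/30 = -12/5 kN·m
  R_B = 7w₀L/20 = 7·(-2)·6/20 = -21/5 kN
  M_B = -w₀L²/20 = -(-2)·6²/20 = 18/5 kN·m
Load 3 — uniform load w=-9 kN/m over full span:
  R_A = wL/2 = (-9)·6/2 = -27 kN
  M_A = wL²/12 = (-9)·6²/12 = -27 kN·m
  R_B = wL/2 = (-9)·6/2 = -27 kN
  M_B = -wL²/12 = -(-9)·6²/12 = 27 kN·m
Load 4 — point force P=-8 kN at a=9/2 m (b=L-a=3/2):
  R_A = Pb²(3a+b)/L³ = (-8)·(3/2)²·(3·(9/2)+(3/2))/6³ = -5/4 kN
  M_A = Pab²/L² = (-8)·(9/2)·(3/2)²/6² = -9/4 kN·m
  R_B = Pa²(a+3b)/L³ = (-8)·(9/2)²·((9/2)+3·(3/2))/6³ = -27/4 kN
  M_B = -Pa²b/L² = -(-8)·(9/2)²·(3/2)/6² = 27/4 kN·m
Superposition: R_A = -2789/100 kN, M_A = -3057/100 kN·m, R_B = -4011/100 kN, M_B = 4023/100 kN·m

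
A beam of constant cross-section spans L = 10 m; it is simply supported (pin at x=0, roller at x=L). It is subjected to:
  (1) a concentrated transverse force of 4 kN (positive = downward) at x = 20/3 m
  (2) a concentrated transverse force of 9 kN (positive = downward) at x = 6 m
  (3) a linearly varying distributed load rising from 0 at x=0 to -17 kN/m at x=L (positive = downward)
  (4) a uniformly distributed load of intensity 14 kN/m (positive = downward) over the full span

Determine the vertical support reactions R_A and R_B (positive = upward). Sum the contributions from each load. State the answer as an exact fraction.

Load 1 — point force P=4 kN at a=20/3 m (b=L-a=10/3):
  R_A = Pb/L = 4·(10/3)/10 = 4/3 kN
  R_B = Pa/L = 4·(20/3)/10 = 8/3 kN
Load 2 — point force P=9 kN at a=6 m (b=L-a=4):
  R_A = Pb/L = 9·4/10 = 18/5 kN
  R_B = Pa/L = 9·6/10 = 27/5 kN
Load 3 — triangular load w₀=-17 kN/m (0→w₀ over full span):
  R_A = w₀L/6 = (-17)·10/6 = -85/3 kN
  R_B = w₀L/3 = (-17)·10/3 = -170/3 kN
Load 4 — uniform load w=14 kN/m over full span:
  R_A = wL/2 = 14·10/2 = 70 kN
  R_B = wL/2 = 14·10/2 = 70 kN
Superposition: R_A = 233/5 kN, R_B = 107/5 kN

R_A = 233/5 kN, R_B = 107/5 kN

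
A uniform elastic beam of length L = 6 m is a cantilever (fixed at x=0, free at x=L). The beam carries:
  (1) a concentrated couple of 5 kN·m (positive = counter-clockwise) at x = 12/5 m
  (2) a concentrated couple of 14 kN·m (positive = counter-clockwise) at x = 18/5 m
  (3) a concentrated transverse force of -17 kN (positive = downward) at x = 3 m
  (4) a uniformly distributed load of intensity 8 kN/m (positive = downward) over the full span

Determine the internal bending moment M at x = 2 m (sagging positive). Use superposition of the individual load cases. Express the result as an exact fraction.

Load 1 — applied couple M₀=5 kN·m at a=12/5 m (b=L-a=18/5):
  M_1 = M₀  [x≤a] = 5 = 5 kN·m
Load 2 — applied couple M₀=14 kN·m at a=18/5 m (b=L-a=12/5):
  M_2 = M₀  [x≤a] = 14 = 14 kN·m
Load 3 — point force P=-17 kN at a=3 m (b=L-a=3):
  M_3 = -P(a-x)  [x≤a] = -(-17)·(3-2) = 17 kN·m
Load 4 — uniform load w=8 kN/m over full span:
  M_4 = -w(L-x)²/2 = -8·(6-2)²/2 = -64 kN·m
Superposition: M = Σ M_i = -28 kN·m ≈ -28.000000 kN·m

M(2) = -28 kN·m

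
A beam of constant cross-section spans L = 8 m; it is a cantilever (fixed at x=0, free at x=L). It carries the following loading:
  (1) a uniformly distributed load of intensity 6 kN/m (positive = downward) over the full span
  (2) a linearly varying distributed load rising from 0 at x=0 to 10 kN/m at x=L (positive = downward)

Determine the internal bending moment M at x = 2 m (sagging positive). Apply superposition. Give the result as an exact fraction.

M(2) = -243 kN·m

Load 1 — uniform load w=6 kN/m over full span:
  M_1 = -w(L-x)²/2 = -6·(8-2)²/2 = -108 kN·m
Load 2 — triangular load w₀=10 kN/m (0→w₀ over full span):
  M_2 = w₀Lx/2 - w₀L²/3 - w₀x³/(6L) = 10·8·2/2 - 10·8²/3 - 10·2³/(6·8) = -135 kN·m
Superposition: M = Σ M_i = -243 kN·m ≈ -243.000000 kN·m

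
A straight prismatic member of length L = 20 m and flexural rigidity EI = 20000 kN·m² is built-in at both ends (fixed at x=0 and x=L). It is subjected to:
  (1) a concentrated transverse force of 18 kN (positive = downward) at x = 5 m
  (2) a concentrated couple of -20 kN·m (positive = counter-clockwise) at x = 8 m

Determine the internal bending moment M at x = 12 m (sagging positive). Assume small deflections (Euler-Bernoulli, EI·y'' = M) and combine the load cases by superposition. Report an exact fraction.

Load 1 — point force P=18 kN at a=5 m (b=L-a=15):
  M_1 = Pa²(a+3b)(L-x)/L³ - Pa²b/L²  [x>a] = 18·5²·(5+3·15)·(20-12)/20³ - 18·5²·15/20² = 45/8 kN·m
Load 2 — applied couple M₀=-20 kN·m at a=8 m (b=L-a=12):
  M_2 = R_Ax - M_A - M₀  [x>a] with R_A=-36/25, M_A=-12/5 = (-36/25)·12 - (-12/5) - (-20) = 128/25 kN·m
Superposition: M = Σ M_i = 2149/200 kN·m ≈ 10.745000 kN·m

M(12) = 2149/200 kN·m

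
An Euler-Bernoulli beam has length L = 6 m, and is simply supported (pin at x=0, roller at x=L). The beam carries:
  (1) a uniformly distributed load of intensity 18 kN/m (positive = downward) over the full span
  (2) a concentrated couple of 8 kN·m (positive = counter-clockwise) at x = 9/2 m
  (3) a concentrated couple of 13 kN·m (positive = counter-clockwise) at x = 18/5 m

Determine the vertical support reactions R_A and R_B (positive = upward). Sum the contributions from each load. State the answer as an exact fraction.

R_A = 115/2 kN, R_B = 101/2 kN

Load 1 — uniform load w=18 kN/m over full span:
  R_A = wL/2 = 18·6/2 = 54 kN
  R_B = wL/2 = 18·6/2 = 54 kN
Load 2 — applied couple M₀=8 kN·m at a=9/2 m (b=L-a=3/2):
  R_A = M₀/L = 8/6 = 4/3 kN
  R_B = -M₀/L = -8/6 = -4/3 kN
Load 3 — applied couple M₀=13 kN·m at a=18/5 m (b=L-a=12/5):
  R_A = M₀/L = 13/6 kN
  R_B = -M₀/L = -13/6 kN
Superposition: R_A = 115/2 kN, R_B = 101/2 kN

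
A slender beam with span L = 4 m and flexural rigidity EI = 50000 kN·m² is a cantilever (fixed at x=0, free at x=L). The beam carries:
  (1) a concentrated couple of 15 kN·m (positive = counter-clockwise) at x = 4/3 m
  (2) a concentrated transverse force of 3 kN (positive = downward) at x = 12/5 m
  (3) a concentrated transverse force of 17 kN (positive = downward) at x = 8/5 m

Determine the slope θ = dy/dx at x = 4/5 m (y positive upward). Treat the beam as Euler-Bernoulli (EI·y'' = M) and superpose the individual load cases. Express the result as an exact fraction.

Load 1 — applied couple M₀=15 kN·m at a=4/3 m (b=L-a=8/3):
  θ_1 = M₀x/EI  [x≤a] = 15·(4/5)/50000 = 3/12500 rad
Load 2 — point force P=3 kN at a=12/5 m (b=L-a=8/5):
  θ_2 = -Px(2a-x)/(2EI)  [x≤a] = -3·(4/5)·(2·(12/5)-(4/5))/(2·50000) = -3/31250 rad
Load 3 — point force P=17 kN at a=8/5 m (b=L-a=12/5):
  θ_3 = -Px(2a-x)/(2EI)  [x≤a] = -17·(4/5)·(2·(8/5)-(4/5))/(2·50000) = -51/156250 rad
Superposition: θ = Σ θ_i = -57/312500 rad ≈ -0.000182 rad

θ(4/5) = -57/312500 rad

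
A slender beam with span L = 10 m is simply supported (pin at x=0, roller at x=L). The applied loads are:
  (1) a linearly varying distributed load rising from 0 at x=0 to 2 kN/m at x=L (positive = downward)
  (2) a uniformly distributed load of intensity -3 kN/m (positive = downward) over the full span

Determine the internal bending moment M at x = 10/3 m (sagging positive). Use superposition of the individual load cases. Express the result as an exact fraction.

Load 1 — triangular load w₀=2 kN/m (0→w₀ over full span):
  M_1 = w₀Lx/6 - w₀x³/(6L) = 2·10·(10/3)/6 - 2·(10/3)³/(6·10) = 800/81 kN·m
Load 2 — uniform load w=-3 kN/m over full span:
  M_2 = wx(L-x)/2 = (-3)·(10/3)·(10-(10/3))/2 = -100/3 kN·m
Superposition: M = Σ M_i = -1900/81 kN·m ≈ -23.456790 kN·m

M(10/3) = -1900/81 kN·m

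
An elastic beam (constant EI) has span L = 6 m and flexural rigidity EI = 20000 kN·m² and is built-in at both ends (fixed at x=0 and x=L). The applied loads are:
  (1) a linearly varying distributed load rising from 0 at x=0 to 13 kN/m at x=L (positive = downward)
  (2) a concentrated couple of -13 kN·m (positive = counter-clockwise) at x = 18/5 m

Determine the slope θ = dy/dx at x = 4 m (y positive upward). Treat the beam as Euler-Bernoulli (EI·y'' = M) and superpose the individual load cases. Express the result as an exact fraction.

θ(4) = 559/2250000 rad

Load 1 — triangular load w₀=13 kN/m (0→w₀ over full span):
  θ_1 = -w₀(2x(L-x)(L-2x)(x+2L)+x²(L-x)²)/(120LEI) = -13·(2·4·(6-4)·(6-2·4)·(4+2·6)+4²·(6-4)²)/(120·6·20000) = 91/225000 rad
Load 2 — applied couple M₀=-13 kN·m at a=18/5 m (b=L-a=12/5):
  θ_2 = (R_Ax²/2 - M_Ax - M₀(x-a))/EI  [x>a] with R_A=-78/25, M_A=-104/25 = ((-78/25)·4²/2 - (-104/25)·4 - (-13)·(4-(18/5)))/20000 = -39/250000 rad
Superposition: θ = Σ θ_i = 559/2250000 rad ≈ 0.000248 rad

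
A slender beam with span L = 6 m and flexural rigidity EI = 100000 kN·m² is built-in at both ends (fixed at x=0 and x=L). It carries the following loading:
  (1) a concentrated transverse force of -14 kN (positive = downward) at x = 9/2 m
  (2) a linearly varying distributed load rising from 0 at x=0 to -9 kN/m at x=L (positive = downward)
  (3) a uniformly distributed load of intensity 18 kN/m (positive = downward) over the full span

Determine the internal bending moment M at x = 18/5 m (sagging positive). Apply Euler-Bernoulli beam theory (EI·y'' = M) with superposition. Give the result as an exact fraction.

Load 1 — point force P=-14 kN at a=9/2 m (b=L-a=3/2):
  M_1 = Pb²(3a+b)x/L³ - Pab²/L²  [x≤a] = (-14)·(3/2)²·(3·(9/2)+(3/2))·(18/5)/6³ - (-14)·(9/2)·(3/2)²/6² = -63/16 kN·m
Load 2 — triangular load w₀=-9 kN/m (0→w₀ over full span):
  M_2 = 3w₀Lx/20 - w₀L²/30 - w₀x³/(6L) = 3·(-9)·6·(18/5)/20 - (-9)·6²/30 - (-9)·(18/5)³/(6·6) = -837/125 kN·m
Load 3 — uniform load w=18 kN/m over full span:
  M_3 = wLx/2 - wL²/12 - wx²/2 = 18·6·(18/5)/2 - 18·6²/12 - 18·(18/5)²/2 = 594/25 kN·m
Superposition: M = Σ M_i = 26253/2000 kN·m ≈ 13.126500 kN·m

M(18/5) = 26253/2000 kN·m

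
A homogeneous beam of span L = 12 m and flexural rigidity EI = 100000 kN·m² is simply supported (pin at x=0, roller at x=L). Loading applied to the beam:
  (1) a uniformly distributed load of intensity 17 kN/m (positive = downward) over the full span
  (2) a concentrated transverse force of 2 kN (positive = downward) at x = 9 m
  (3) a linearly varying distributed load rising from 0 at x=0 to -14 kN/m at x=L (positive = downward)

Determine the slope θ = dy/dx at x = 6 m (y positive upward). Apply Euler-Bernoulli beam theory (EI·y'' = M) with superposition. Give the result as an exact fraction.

θ(6) = 543/2000000 rad

Load 1 — uniform load w=17 kN/m over full span:
  θ_1 = -w(L³-6Lx²+4x³)/(24EI) = -17·(12³-6·12·6²+4·6³)/(24·100000) = 0 rad
Load 2 — point force P=2 kN at a=9 m (b=L-a=3):
  θ_2 = -Pb(L²-b²-3x²)/(6LEI)  [x≤a] = -2·3·(12²-3²-3·6²)/(6·12·100000) = -9/400000 rad
Load 3 — triangular load w₀=-14 kN/m (0→w₀ over full span):
  θ_3 = -w₀(7L⁴-30L²x²+15x⁴)/(360LEI) = -(-14)·(7·12⁴-30·12²·6²+15·6⁴)/(360·12·100000) = 147/500000 rad
Superposition: θ = Σ θ_i = 543/2000000 rad ≈ 0.000271 rad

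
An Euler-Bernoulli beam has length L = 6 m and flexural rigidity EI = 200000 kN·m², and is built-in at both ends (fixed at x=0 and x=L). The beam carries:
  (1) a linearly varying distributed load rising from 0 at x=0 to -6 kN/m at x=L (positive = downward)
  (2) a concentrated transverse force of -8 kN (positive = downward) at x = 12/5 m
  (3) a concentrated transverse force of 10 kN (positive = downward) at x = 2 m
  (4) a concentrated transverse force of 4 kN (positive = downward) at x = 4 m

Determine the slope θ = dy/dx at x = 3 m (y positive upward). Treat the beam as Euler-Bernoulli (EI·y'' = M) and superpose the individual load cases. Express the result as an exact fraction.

θ(3) = 523/200000000 rad

Load 1 — triangular load w₀=-6 kN/m (0→w₀ over full span):
  θ_1 = -w₀(2x(L-x)(L-2x)(x+2L)+x²(L-x)²)/(120LEI) = -(-6)·(2·3·(6-3)·(6-2·3)·(3+2·6)+3²·(6-3)²)/(120·6·200000) = 27/8000000 rad
Load 2 — point force P=-8 kN at a=12/5 m (b=L-a=18/5):
  θ_2 = Pa²(L-x)(2bL-(3b+a)(L-x))/(2L³EI)  [x>a] = (-8)·(12/5)²·(6-3)·(2·(18/5)·6-(3·(18/5)+(12/5))·(6-3))/(2·6³·200000) = -9/1562500 rad
Load 3 — point force P=10 kN at a=2 m (b=L-a=4):
  θ_3 = Pa²(L-x)(2bL-(3b+a)(L-x))/(2L³EI)  [x>a] = 10·2²·(6-3)·(2·4·6-(3·4+2)·(6-3))/(2·6³·200000) = 1/120000 rad
Load 4 — point force P=4 kN at a=4 m (b=L-a=2):
  θ_4 = -Pb²x(2aL-(3a+b)x)/(2L³EI)  [x≤a] = -4·2²·3·(2·4·6-(3·4+2)·3)/(2·6³·200000) = -1/300000 rad
Superposition: θ = Σ θ_i = 523/200000000 rad ≈ 0.000003 rad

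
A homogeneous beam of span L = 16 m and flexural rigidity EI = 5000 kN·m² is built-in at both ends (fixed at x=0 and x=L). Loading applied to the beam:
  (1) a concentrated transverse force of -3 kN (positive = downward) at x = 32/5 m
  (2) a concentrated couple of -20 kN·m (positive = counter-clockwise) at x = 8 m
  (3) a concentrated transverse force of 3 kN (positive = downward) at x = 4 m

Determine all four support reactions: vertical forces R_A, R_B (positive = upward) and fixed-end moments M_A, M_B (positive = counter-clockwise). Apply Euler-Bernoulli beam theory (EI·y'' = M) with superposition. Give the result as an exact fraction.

Load 1 — point force P=-3 kN at a=32/5 m (b=L-a=48/5):
  R_A = Pb²(3a+b)/L³ = (-3)·(48/5)²·(3·(32/5)+(48/5))/16³ = -243/125 kN
  M_A = Pab²/L² = (-3)·(32/5)·(48/5)²/16² = -864/125 kN·m
  R_B = Pa²(a+3b)/L³ = (-3)·(32/5)²·((32/5)+3·(48/5))/16³ = -132/125 kN
  M_B = -Pa²b/L² = -(-3)·(32/5)²·(48/5)/16² = 576/125 kN·m
Load 2 — applied couple M₀=-20 kN·m at a=8 m (b=L-a=8):
  R_A = 6M₀ab/L³ = 6·(-20)·8·8/16³ = -15/8 kN
  M_A = M₀b(2a-b)/L² = (-20)·8·(2·8-8)/16² = -5 kN·m
  R_B = -6M₀ab/L³ = -6·(-20)·8·8/16³ = 15/8 kN
  M_B = M₀a(2b-a)/L² = (-20)·8·(2·8-8)/16² = -5 kN·m
Load 3 — point force P=3 kN at a=4 m (b=L-a=12):
  R_A = Pb²(3a+b)/L³ = 3·12²·(3·4+12)/16³ = 81/32 kN
  M_A = Pab²/L² = 3·4·12²/16² = 27/4 kN·m
  R_B = Pa²(a+3b)/L³ = 3·4²·(4+3·12)/16³ = 15/32 kN
  M_B = -Pa²b/L² = -3·4²·12/16² = -9/4 kN·m
Superposition: R_A = -5151/4000 kN, M_A = -2581/500 kN·m, R_B = 5151/4000 kN, M_B = -1321/500 kN·m

R_A = -5151/4000 kN, M_A = -2581/500 kN·m, R_B = 5151/4000 kN, M_B = -1321/500 kN·m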